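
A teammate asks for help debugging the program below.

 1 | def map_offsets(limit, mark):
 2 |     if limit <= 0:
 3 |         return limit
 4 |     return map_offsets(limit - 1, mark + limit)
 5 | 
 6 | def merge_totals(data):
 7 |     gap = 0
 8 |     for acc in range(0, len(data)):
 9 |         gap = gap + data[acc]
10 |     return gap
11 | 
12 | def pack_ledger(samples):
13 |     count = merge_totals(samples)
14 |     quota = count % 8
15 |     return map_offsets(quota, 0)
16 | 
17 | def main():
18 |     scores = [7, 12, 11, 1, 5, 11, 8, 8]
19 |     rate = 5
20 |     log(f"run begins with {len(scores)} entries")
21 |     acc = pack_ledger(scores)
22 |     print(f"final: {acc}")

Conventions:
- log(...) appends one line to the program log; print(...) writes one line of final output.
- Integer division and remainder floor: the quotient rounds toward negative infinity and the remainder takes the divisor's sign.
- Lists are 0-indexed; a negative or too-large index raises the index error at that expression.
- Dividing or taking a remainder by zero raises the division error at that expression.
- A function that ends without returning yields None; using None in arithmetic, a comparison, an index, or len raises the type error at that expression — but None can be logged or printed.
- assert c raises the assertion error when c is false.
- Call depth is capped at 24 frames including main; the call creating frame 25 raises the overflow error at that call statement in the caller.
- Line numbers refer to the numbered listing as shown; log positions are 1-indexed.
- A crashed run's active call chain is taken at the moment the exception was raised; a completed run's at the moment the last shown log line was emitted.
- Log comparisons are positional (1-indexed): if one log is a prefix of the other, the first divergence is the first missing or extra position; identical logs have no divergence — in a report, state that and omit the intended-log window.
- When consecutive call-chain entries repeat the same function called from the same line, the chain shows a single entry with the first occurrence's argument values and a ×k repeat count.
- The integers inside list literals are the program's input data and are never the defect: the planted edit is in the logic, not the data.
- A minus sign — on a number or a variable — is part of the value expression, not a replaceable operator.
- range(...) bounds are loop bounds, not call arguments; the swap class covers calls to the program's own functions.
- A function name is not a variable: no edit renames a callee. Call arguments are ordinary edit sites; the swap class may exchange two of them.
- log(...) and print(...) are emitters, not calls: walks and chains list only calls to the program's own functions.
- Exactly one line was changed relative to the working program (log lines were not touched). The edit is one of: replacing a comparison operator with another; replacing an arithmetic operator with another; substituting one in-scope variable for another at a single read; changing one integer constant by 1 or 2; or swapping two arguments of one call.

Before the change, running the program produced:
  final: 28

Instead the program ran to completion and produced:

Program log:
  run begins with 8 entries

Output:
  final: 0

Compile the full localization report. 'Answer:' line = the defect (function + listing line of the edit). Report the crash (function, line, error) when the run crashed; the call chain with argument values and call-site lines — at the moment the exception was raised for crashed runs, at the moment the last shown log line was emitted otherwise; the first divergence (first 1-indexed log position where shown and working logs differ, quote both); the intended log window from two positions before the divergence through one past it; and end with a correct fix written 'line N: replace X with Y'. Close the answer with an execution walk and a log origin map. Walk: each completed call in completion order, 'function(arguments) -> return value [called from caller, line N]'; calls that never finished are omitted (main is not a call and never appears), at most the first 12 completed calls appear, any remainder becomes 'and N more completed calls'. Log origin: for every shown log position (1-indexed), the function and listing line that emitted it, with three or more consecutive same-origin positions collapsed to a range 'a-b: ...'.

Answer: the defect is in map_offsets at line 3.
Key observation: Every logged value matches the working version; the printed result is what differs.
Call chain: main.
First divergence: none (the log streams are identical).
Execution walk:
  merge_totals([7, 12, 11, 1, 5, 11, 8, 8]) -> 63  [called from pack_ledger, line 13]
  map_offsets(0, 28) -> 0  [called from map_offsets, line 4]
  map_offsets(1, 27) -> 0  [called from map_offsets, line 4]
  map_offsets(2, 25) -> 0  [called from map_offsets, line 4]
  map_offsets(3, 22) -> 0  [called from map_offsets, line 4]
  map_offsets(4, 18) -> 0  [called from map_offsets, line 4]
  map_offsets(5, 13) -> 0  [called from map_offsets, line 4]
  map_offsets(6, 7) -> 0  [called from map_offsets, line 4]
  map_offsets(7, 0) -> 0  [called from pack_ledger, line 15]
  pack_ledger([7, 12, 11, 1, 5, 11, 8, 8]) -> 0  [called from main, line 21]
Log origins:
  1: logged in main at line 20
A correct fix: line 3: replace `limit` with `mark`.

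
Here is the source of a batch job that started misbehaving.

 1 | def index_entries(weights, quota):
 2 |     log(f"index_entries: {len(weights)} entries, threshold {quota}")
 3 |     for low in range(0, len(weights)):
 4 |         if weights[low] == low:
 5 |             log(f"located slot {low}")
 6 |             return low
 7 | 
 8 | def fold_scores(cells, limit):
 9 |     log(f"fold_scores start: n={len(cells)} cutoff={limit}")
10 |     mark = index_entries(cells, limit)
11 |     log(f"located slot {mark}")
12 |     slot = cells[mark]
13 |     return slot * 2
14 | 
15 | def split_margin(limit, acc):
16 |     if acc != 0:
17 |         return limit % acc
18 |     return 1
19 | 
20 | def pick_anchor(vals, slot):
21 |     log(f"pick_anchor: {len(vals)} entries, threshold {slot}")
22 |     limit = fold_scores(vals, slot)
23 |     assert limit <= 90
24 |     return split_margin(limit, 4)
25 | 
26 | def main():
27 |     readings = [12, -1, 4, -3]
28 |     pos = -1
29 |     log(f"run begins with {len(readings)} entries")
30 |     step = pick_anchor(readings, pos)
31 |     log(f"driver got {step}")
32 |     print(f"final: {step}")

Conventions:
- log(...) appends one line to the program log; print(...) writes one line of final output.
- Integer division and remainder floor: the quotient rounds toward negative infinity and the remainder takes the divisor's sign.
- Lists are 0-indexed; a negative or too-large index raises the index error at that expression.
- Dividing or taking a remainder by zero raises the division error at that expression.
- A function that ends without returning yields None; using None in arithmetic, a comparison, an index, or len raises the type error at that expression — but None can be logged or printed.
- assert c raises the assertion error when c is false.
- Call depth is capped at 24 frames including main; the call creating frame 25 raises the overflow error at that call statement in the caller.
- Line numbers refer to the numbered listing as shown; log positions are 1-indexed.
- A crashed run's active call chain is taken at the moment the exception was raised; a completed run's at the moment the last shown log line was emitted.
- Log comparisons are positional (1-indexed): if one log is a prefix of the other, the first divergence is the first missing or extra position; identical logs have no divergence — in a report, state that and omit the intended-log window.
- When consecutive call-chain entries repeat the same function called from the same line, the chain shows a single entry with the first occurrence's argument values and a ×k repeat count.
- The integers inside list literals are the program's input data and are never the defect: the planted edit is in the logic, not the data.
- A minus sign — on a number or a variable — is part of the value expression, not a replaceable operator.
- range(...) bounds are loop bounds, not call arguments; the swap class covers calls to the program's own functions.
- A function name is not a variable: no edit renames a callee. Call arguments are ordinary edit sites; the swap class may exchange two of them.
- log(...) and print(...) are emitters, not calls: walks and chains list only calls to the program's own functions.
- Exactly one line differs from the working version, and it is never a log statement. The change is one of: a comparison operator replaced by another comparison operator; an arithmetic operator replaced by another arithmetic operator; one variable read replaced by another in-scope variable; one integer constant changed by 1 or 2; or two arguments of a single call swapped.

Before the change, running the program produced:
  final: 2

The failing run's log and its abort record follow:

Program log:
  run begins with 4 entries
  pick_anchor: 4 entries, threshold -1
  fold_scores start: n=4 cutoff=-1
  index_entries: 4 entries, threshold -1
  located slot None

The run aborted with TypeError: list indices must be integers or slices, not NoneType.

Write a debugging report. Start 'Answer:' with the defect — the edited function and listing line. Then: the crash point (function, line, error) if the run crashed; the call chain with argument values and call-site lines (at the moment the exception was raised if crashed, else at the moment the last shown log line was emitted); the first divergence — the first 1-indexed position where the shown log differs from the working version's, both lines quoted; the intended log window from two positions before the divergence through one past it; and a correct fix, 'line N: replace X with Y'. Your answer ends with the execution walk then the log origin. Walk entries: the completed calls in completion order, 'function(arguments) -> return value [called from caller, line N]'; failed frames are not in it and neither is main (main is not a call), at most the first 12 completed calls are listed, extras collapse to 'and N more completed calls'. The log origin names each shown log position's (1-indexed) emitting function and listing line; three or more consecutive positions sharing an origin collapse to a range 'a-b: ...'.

Answer: the defect is in index_entries at line 4.
Core observation: The log first diverges at position 5: the faulty run prints 'located slot None' where the working version prints 'located slot 1'.
Crash: fold_scores, line 12, TypeError.
Call chain: main -> pick_anchor([12, -1, 4, -3], -1) (called at line 30) -> fold_scores([12, -1, 4, -3], -1) (called at line 22).
First divergence: position 5; shown 'located slot None' vs intended 'located slot 1'.
Intended log window:
  3: fold_scores start: n=4 cutoff=-1
  4: index_entries: 4 entries, threshold -1
  5: located slot 1
  6: located slot 1
Execution walk:
  index_entries([12, -1, 4, -3], -1) -> None  [called from fold_scores, line 10]
Log line origins:
  1: logged in main at line 29
  2: logged in pick_anchor at line 21
  3: logged in fold_scores at line 9
  4: logged in index_entries at line 2
  5: logged in fold_scores at line 11
A correct fix: line 4: replace `weights[low] == low` with `weights[low] == quota`.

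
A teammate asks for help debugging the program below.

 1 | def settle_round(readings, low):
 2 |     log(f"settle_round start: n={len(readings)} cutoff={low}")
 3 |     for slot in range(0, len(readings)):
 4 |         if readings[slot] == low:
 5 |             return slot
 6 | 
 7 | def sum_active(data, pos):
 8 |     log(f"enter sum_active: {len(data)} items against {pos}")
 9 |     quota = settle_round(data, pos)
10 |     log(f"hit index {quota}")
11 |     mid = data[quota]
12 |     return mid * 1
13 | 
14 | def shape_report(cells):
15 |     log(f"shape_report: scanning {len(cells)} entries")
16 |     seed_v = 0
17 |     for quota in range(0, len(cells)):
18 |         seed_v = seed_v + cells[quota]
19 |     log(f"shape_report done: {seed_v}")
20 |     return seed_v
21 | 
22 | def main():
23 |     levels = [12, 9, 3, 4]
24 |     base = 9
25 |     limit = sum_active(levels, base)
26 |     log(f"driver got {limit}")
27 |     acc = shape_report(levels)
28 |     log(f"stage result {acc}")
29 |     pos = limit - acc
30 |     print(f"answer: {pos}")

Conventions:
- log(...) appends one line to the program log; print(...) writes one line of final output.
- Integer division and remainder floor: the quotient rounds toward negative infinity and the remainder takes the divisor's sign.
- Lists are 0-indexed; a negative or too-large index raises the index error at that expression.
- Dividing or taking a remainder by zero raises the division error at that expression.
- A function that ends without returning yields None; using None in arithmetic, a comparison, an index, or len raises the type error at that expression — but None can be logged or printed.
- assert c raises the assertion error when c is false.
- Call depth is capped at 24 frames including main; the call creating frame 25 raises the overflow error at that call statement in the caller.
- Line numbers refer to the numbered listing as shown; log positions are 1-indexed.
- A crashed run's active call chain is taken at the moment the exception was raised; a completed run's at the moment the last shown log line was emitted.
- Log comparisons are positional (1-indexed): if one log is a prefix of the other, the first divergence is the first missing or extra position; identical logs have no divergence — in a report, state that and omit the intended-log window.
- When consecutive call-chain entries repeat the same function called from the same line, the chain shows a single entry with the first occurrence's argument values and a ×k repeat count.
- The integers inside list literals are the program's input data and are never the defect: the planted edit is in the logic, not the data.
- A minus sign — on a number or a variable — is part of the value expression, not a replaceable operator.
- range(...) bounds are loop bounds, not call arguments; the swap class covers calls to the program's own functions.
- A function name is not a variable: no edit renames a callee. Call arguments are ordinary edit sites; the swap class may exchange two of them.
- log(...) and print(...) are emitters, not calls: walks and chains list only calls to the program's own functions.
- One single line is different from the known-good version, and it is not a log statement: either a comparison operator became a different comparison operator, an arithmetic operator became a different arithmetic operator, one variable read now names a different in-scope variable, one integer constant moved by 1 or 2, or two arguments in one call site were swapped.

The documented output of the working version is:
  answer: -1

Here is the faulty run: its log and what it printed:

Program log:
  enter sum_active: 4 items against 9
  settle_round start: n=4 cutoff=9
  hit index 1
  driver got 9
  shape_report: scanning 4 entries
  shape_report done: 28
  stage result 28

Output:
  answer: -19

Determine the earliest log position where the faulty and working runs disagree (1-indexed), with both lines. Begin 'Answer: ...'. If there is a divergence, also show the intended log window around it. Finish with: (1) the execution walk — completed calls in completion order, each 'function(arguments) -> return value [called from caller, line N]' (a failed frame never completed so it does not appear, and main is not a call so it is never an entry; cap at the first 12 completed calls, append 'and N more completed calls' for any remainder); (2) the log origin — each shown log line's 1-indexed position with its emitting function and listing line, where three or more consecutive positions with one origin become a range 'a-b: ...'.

Answer: position 4; shown 'driver got 9' vs intended 'driver got 27'.
Intended log window:
  2: settle_round start: n=4 cutoff=9
  3: hit index 1
  4: driver got 27
  5: shape_report: scanning 4 entries
Execution walk:
  settle_round([12, 9, 3, 4], 9) -> 1  [called from sum_active, line 9]
  sum_active([12, 9, 3, 4], 9) -> 9  [called from main, line 25]
  shape_report([12, 9, 3, 4]) -> 28  [called from main, line 27]
Log line origins:
  1: logged in sum_active at line 8
  2: logged in settle_round at line 2
  3: logged in sum_active at line 10
  4: logged in main at line 26
  5: logged in shape_report at line 15
  6: logged in shape_report at line 19
  7: logged in main at line 28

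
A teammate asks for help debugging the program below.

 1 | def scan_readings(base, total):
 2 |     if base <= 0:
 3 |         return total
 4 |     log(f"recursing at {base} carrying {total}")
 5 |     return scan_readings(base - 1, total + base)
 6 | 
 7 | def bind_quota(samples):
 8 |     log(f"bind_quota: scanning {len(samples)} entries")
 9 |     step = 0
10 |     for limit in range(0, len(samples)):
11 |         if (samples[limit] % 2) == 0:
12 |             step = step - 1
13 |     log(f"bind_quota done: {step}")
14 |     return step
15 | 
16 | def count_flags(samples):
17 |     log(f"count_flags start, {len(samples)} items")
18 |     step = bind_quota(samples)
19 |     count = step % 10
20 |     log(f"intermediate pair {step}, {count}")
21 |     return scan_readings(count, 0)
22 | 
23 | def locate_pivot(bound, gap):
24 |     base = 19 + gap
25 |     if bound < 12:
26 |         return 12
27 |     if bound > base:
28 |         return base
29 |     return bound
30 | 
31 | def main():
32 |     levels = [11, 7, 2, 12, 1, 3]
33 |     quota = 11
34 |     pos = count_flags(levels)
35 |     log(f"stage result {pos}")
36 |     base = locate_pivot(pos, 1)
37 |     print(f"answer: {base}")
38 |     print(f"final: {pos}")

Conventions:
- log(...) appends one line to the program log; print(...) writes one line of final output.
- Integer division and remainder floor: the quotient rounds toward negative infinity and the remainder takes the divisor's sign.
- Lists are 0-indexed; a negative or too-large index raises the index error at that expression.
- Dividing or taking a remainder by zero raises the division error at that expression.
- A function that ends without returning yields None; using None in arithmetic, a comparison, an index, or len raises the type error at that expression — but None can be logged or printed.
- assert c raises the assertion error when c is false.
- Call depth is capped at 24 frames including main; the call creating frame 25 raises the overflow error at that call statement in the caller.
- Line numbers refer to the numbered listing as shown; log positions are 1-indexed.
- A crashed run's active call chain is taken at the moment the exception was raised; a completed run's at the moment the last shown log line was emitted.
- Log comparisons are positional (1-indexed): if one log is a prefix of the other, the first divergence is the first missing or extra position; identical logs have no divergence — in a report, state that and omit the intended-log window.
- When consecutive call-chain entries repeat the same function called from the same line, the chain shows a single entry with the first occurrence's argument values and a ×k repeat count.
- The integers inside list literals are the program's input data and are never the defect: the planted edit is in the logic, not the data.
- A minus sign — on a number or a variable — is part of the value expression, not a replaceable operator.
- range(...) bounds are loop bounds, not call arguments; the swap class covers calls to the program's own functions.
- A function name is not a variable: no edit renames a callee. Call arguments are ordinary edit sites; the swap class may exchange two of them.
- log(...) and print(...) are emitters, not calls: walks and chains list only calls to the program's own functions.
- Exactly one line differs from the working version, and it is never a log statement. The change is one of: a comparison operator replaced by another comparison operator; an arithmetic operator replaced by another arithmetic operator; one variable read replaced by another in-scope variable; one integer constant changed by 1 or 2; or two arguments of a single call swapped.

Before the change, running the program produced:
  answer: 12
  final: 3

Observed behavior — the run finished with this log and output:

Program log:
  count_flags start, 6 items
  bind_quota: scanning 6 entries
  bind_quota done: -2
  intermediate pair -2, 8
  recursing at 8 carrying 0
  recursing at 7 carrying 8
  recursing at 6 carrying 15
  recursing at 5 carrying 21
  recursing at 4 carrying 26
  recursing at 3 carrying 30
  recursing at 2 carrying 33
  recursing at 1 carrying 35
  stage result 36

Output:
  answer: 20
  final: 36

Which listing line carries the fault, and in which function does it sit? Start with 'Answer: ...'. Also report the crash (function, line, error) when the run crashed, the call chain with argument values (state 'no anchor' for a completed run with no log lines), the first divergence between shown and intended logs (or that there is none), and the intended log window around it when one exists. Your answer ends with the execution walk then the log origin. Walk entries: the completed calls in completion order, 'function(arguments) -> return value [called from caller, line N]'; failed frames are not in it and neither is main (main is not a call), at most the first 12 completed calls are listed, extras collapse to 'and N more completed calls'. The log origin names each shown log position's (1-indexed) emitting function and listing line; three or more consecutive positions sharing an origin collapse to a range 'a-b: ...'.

Answer: the defect is in bind_quota at line 12.
Key observation: Everything matches until log position 3, which reads 'bind_quota done: -2' in place of 'bind_quota done: 2'.
Call chain: main.
First divergence: at position 3 the run shows 'bind_quota done: -2' where the working version logs 'bind_quota done: 2'.
Intended log window:
  1: count_flags start, 6 items
  2: bind_quota: scanning 6 entries
  3: bind_quota done: 2
  4: intermediate pair 2, 2
Execution walk:
  bind_quota([11, 7, 2, 12, 1, 3]) -> -2  [called from count_flags, line 18]
  scan_readings(0, 36) -> 36  [called from scan_readings, line 5]
  scan_readings(1, 35) -> 36  [called from scan_readings, line 5]
  scan_readings(2, 33) -> 36  [called from scan_readings, line 5]
  scan_readings(3, 30) -> 36  [called from scan_readings, line 5]
  scan_readings(4, 26) -> 36  [called from scan_readings, line 5]
  scan_readings(5, 21) -> 36  [called from scan_readings, line 5]
  scan_readings(6, 15) -> 36  [called from scan_readings, line 5]
  scan_readings(7, 8) -> 36  [called from scan_readings, line 5]
  scan_readings(8, 0) -> 36  [called from count_flags, line 21]
  count_flags([11, 7, 2, 12, 1, 3]) -> 36  [called from main, line 34]
  locate_pivot(36, 1) -> 20  [called from main, line 36]
Log origin:
  1: logged in count_flags at line 17
  2: logged in bind_quota at line 8
  3: logged in bind_quota at line 13
  4: logged in count_flags at line 20
  5-12: logged in scan_readings at line 4
  13: logged in main at line 35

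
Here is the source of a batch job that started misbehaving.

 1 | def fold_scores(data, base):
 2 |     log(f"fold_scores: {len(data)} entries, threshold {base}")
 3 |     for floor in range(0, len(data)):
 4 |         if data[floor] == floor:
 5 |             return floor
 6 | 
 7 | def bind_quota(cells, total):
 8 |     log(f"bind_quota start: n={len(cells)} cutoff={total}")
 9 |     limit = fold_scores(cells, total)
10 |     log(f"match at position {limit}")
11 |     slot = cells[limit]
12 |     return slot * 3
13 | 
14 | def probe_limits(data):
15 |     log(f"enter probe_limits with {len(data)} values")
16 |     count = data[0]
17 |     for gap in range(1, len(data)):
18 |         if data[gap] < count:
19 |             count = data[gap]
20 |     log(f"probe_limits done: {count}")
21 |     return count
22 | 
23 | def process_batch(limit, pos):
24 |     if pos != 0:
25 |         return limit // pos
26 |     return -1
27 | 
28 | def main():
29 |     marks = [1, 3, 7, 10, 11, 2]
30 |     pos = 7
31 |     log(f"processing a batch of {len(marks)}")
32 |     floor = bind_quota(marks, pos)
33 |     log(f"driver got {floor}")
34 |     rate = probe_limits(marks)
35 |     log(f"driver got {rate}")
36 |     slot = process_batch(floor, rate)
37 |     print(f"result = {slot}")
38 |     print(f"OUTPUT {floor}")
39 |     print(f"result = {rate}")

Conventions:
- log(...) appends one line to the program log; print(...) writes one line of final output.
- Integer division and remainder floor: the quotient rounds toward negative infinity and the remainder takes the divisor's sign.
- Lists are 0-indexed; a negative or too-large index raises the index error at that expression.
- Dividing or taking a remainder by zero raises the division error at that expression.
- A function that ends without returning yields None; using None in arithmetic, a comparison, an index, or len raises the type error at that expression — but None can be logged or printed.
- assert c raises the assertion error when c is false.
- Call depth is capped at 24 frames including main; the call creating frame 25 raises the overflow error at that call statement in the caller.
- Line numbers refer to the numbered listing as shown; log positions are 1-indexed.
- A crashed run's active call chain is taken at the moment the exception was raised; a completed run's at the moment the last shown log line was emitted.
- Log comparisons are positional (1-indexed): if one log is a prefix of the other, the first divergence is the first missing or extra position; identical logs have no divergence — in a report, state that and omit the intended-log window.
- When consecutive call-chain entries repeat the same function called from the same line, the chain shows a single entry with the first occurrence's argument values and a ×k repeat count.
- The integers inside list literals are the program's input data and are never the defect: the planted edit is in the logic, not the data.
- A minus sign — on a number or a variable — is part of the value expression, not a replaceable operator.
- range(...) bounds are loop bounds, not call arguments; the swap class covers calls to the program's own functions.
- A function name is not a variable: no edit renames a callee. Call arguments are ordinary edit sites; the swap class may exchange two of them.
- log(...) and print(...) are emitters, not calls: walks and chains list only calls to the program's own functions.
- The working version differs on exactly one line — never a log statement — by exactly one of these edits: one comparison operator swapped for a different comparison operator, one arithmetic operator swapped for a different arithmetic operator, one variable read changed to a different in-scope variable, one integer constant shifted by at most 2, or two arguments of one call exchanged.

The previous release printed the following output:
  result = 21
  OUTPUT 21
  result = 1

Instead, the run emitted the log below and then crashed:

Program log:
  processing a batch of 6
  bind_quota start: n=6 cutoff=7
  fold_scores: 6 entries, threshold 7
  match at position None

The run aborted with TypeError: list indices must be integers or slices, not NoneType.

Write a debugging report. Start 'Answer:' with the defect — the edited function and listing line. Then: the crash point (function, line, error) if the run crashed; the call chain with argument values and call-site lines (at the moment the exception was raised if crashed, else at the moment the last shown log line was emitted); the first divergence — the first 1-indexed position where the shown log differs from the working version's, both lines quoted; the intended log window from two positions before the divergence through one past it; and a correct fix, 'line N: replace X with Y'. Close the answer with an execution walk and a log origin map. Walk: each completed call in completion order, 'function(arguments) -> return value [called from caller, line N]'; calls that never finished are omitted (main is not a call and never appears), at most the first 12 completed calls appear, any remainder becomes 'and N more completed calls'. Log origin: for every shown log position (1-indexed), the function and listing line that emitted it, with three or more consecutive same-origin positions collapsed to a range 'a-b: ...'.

Answer: the defect is in fold_scores at line 4.
Key observation: Position 4 is the first bad log line: 'match at position None' should read 'match at position 2'.
Crash: bind_quota, line 11, TypeError.
Call chain: main -> bind_quota([1, 3, 7, 10, 11, 2], 7) (called at line 32).
First divergence: position 4 — shown 'match at position None', intended 'match at position 2'.
Intended log window:
  2: bind_quota start: n=6 cutoff=7
  3: fold_scores: 6 entries, threshold 7
  4: match at position 2
  5: driver got 21
Execution walk:
  fold_scores([1, 3, 7, 10, 11, 2], 7) -> None  [called from bind_quota, line 9]
Log line origins:
  1 — main, line 31
  2 — bind_quota, line 8
  3 — fold_scores, line 2
  4 — bind_quota, line 10
A correct fix: line 4: replace `data[floor] == floor` with `data[floor] == base`.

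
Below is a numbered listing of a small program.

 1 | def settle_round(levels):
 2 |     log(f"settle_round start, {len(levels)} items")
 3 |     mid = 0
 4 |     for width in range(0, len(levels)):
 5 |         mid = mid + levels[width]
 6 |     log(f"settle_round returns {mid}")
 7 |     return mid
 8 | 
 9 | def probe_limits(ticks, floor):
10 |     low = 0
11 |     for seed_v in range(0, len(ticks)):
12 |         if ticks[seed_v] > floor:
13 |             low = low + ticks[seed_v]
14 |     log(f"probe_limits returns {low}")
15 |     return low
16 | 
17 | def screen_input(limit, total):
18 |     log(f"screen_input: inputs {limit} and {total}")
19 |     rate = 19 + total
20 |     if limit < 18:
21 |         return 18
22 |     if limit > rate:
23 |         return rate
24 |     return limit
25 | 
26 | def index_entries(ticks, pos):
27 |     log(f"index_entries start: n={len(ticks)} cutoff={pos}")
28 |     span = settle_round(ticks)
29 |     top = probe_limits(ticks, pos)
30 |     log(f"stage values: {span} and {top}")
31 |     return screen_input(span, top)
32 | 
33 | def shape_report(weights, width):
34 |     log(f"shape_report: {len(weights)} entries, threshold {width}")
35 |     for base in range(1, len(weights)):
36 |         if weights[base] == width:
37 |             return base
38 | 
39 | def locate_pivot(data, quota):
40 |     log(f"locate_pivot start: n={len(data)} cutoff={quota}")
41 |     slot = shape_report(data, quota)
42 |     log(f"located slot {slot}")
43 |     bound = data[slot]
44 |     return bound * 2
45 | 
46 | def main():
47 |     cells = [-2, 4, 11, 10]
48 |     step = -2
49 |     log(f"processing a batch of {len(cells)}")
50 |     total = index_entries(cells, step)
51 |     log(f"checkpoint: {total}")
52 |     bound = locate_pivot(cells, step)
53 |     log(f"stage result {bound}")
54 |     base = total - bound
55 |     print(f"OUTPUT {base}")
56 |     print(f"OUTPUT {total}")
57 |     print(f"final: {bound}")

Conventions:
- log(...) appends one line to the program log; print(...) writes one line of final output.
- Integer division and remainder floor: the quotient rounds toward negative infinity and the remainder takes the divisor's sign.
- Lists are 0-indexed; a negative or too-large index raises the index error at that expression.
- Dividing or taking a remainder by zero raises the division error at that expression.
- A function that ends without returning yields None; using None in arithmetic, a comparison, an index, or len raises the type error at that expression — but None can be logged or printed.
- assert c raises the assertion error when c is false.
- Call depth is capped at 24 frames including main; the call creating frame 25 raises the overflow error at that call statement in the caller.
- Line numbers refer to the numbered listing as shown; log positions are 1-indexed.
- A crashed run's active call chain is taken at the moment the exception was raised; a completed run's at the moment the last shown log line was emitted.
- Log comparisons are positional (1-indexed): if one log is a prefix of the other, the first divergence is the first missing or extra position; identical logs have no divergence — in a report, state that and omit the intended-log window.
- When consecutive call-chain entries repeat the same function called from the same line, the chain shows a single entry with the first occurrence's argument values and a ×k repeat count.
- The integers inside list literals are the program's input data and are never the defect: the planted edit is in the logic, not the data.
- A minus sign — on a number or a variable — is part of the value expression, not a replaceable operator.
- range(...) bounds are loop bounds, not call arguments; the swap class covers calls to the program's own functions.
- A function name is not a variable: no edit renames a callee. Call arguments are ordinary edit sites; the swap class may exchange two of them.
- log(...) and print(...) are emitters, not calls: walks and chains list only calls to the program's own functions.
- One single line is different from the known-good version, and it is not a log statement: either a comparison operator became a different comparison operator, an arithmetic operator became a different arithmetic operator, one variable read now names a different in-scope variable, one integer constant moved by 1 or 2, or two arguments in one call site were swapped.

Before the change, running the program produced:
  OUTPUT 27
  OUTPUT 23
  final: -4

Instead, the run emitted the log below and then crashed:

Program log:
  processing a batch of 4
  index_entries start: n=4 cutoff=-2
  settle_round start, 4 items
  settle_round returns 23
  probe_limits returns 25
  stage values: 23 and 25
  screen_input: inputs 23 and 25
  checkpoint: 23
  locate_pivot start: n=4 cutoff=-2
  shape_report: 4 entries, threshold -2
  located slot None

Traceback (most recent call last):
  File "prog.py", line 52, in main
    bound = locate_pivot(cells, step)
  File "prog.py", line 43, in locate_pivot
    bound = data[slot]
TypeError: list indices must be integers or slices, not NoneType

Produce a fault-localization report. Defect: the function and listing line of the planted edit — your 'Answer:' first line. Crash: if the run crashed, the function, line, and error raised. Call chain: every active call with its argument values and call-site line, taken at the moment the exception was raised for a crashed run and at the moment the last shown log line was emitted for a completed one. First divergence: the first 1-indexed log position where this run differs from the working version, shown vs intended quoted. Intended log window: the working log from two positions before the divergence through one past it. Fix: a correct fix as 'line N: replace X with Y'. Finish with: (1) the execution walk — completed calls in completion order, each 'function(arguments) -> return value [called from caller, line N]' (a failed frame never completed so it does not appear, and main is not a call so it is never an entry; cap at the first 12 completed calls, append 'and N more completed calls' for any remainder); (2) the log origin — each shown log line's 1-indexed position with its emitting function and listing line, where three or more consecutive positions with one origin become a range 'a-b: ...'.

Answer: the defect is in shape_report at line 35.
Key observation: Log line 11 is where behavior first shows: 'located slot None' appears instead of 'located slot 0'.
Crash: locate_pivot, line 43, TypeError.
Call chain: main -> locate_pivot([-2, 4, 11, 10], -2) (called at line 52).
First divergence: position 11 — shown 'located slot None', intended 'located slot 0'.
Intended log window:
  9: locate_pivot start: n=4 cutoff=-2
  10: shape_report: 4 entries, threshold -2
  11: located slot 0
  12: stage result -4
Execution walk:
  settle_round([-2, 4, 11, 10]) -> 23  [called from index_entries, line 28]
  probe_limits([-2, 4, 11, 10], -2) -> 25  [called from index_entries, line 29]
  screen_input(23, 25) -> 23  [called from index_entries, line 31]
  index_entries([-2, 4, 11, 10], -2) -> 23  [called from main, line 50]
  shape_report([-2, 4, 11, 10], -2) -> None  [called from locate_pivot, line 41]
Log origin:
  1: from main, line 49
  2: from index_entries, line 27
  3: from settle_round, line 2
  4: from settle_round, line 6
  5: from probe_limits, line 14
  6: from index_entries, line 30
  7: from screen_input, line 18
  8: from main, line 51
  9: from locate_pivot, line 40
  10: from shape_report, line 34
  11: from locate_pivot, line 42
A correct fix: line 35: replace `1` with `0`.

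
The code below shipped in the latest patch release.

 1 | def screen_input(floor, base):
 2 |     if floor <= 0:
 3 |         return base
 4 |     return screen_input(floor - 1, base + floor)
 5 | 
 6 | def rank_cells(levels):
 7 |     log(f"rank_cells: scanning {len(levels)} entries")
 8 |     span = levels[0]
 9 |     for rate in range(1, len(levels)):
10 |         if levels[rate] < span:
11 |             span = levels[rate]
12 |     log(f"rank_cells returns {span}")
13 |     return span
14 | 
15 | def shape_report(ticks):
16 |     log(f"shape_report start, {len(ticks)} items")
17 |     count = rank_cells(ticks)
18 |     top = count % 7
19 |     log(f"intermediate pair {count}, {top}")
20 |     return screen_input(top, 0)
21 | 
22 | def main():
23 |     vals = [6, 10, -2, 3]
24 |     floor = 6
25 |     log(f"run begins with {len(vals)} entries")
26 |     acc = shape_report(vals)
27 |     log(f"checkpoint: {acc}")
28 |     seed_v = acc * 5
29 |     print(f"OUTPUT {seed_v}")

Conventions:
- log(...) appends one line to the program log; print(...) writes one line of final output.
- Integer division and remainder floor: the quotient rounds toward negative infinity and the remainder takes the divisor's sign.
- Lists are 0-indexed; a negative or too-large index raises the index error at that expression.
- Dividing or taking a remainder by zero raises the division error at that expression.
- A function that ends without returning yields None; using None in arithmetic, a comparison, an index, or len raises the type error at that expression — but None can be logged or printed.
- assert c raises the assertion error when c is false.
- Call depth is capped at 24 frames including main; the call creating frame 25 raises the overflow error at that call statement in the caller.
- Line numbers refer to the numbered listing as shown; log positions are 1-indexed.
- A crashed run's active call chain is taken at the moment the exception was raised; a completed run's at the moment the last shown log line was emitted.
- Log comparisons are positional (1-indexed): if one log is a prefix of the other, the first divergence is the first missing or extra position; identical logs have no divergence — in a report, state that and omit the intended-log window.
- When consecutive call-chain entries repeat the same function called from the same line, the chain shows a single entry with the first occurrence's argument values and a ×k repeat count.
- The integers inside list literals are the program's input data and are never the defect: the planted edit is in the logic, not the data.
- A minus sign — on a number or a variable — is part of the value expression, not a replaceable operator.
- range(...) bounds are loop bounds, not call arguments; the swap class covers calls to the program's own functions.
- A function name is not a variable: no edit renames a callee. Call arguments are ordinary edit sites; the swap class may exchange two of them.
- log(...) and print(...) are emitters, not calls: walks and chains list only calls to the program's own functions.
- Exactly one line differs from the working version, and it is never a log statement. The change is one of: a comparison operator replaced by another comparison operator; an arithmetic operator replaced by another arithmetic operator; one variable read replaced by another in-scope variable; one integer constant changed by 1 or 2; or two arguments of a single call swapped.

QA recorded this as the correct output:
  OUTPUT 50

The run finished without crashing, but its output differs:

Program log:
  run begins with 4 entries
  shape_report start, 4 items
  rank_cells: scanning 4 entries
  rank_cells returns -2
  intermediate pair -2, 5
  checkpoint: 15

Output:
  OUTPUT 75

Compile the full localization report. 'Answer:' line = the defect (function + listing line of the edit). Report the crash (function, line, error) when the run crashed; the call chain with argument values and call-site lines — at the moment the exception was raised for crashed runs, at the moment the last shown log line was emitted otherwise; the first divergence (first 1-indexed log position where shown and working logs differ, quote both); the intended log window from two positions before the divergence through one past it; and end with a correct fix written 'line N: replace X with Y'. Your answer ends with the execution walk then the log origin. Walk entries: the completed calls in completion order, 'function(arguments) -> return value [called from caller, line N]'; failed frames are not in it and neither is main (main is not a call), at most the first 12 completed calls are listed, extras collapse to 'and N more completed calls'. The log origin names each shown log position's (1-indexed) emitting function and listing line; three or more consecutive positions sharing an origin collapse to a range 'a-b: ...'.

Answer: the defect is in shape_report at line 18.
Key fact: Position 5 is the first bad log line: 'intermediate pair -2, 5' should read 'intermediate pair -2, 4'.
Call chain: main.
First divergence: position 5 — shown 'intermediate pair -2, 5', intended 'intermediate pair -2, 4'.
Intended log window:
  3: rank_cells: scanning 4 entries
  4: rank_cells returns -2
  5: intermediate pair -2, 4
  6: checkpoint: 10
Execution walk:
  rank_cells([6, 10, -2, 3]) -> -2  [called from shape_report, line 17]
  screen_input(0, 15) -> 15  [called from screen_input, line 4]
  screen_input(1, 14) -> 15  [called from screen_input, line 4]
  screen_input(2, 12) -> 15  [called from screen_input, line 4]
  screen_input(3, 9) -> 15  [called from screen_input, line 4]
  screen_input(4, 5) -> 15  [called from screen_input, line 4]
  screen_input(5, 0) -> 15  [called from shape_report, line 20]
  shape_report([6, 10, -2, 3]) -> 15  [called from main, line 26]
Origin of each log line:
  1: from main, line 25
  2: from shape_report, line 16
  3: from rank_cells, line 7
  4: from rank_cells, line 12
  5: from shape_report, line 19
  6: from main, line 27
A correct fix: line 18: replace `7` with `6`.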